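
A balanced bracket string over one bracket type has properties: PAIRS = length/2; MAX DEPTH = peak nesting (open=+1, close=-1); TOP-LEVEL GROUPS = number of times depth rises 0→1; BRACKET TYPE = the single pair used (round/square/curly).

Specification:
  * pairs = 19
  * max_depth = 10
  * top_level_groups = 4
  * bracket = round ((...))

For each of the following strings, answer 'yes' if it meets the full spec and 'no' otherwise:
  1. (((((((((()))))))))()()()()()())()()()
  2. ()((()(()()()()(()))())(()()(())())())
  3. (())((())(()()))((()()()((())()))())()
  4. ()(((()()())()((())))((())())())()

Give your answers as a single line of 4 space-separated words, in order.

String 1 '(((((((((()))))))))()()()()()())()()()': depth seq [1 2 3 4 5 6 7 8 9 10 9 8 7 6 5 4 3 2 1 2 1 2 1 2 1 2 1 2 1 2 1 0 1 0 1 0 1 0]
  -> pairs=19 depth=10 groups=4 -> yes
String 2 '()((()(()()()()(()))())(()()(())())())': depth seq [1 0 1 2 3 2 3 4 3 4 3 4 3 4 3 4 5 4 3 2 3 2 1 2 3 2 3 2 3 4 3 2 3 2 1 2 1 0]
  -> pairs=19 depth=5 groups=2 -> no
String 3 '(())((())(()()))((()()()((())()))())()': depth seq [1 2 1 0 1 2 3 2 1 2 3 2 3 2 1 0 1 2 3 2 3 2 3 2 3 4 5 4 3 4 3 2 1 2 1 0 1 0]
  -> pairs=19 depth=5 groups=4 -> no
String 4 '()(((()()())()((())))((())())())()': depth seq [1 0 1 2 3 4 3 4 3 4 3 2 3 2 3 4 5 4 3 2 1 2 3 4 3 2 3 2 1 2 1 0 1 0]
  -> pairs=17 depth=5 groups=3 -> no

Answer: yes no no no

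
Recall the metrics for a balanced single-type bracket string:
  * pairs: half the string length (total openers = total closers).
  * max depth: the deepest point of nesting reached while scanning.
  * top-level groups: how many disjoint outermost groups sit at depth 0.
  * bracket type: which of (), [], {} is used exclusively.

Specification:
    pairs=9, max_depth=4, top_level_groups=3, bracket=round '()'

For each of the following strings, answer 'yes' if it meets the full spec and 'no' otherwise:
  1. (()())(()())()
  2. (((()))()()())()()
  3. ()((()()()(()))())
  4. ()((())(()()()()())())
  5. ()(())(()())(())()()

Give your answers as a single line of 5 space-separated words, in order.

String 1 '(()())(()())()': depth seq [1 2 1 2 1 0 1 2 1 2 1 0 1 0]
  -> pairs=7 depth=2 groups=3 -> no
String 2 '(((()))()()())()()': depth seq [1 2 3 4 3 2 1 2 1 2 1 2 1 0 1 0 1 0]
  -> pairs=9 depth=4 groups=3 -> yes
String 3 '()((()()()(()))())': depth seq [1 0 1 2 3 2 3 2 3 2 3 4 3 2 1 2 1 0]
  -> pairs=9 depth=4 groups=2 -> no
String 4 '()((())(()()()()())())': depth seq [1 0 1 2 3 2 1 2 3 2 3 2 3 2 3 2 3 2 1 2 1 0]
  -> pairs=11 depth=3 groups=2 -> no
String 5 '()(())(()())(())()()': depth seq [1 0 1 2 1 0 1 2 1 2 1 0 1 2 1 0 1 0 1 0]
  -> pairs=10 depth=2 groups=6 -> no

Answer: no yes no no no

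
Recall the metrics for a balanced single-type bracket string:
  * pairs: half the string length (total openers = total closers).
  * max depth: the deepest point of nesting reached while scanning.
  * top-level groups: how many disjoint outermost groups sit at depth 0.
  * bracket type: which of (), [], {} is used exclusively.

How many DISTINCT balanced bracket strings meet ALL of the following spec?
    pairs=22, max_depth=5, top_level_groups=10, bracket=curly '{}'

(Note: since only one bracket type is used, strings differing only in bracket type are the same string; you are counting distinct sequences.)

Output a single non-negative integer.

Answer: 40422745

Derivation:
Spec: pairs=22 depth=5 groups=10
Count(depth <= 5) = 138357250
Count(depth <= 4) = 97934505
Count(depth == 5) = 138357250 - 97934505 = 40422745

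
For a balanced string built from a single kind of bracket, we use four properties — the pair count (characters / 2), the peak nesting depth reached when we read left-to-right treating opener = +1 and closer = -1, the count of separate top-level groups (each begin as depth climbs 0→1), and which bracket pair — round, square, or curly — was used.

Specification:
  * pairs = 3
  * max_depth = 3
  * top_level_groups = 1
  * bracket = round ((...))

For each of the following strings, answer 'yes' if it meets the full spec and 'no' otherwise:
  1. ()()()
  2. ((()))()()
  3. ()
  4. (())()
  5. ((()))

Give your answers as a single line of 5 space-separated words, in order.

Answer: no no no no yes

Derivation:
String 1 '()()()': depth seq [1 0 1 0 1 0]
  -> pairs=3 depth=1 groups=3 -> no
String 2 '((()))()()': depth seq [1 2 3 2 1 0 1 0 1 0]
  -> pairs=5 depth=3 groups=3 -> no
String 3 '()': depth seq [1 0]
  -> pairs=1 depth=1 groups=1 -> no
String 4 '(())()': depth seq [1 2 1 0 1 0]
  -> pairs=3 depth=2 groups=2 -> no
String 5 '((()))': depth seq [1 2 3 2 1 0]
  -> pairs=3 depth=3 groups=1 -> yes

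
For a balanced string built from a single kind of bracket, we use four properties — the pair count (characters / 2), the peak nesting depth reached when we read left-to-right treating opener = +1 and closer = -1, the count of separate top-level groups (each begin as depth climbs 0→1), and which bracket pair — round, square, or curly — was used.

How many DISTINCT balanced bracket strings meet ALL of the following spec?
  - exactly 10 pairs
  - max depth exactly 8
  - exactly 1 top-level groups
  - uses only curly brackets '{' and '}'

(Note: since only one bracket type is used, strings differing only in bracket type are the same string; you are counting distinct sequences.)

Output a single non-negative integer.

Spec: pairs=10 depth=8 groups=1
Count(depth <= 8) = 4846
Count(depth <= 7) = 4744
Count(depth == 8) = 4846 - 4744 = 102

Answer: 102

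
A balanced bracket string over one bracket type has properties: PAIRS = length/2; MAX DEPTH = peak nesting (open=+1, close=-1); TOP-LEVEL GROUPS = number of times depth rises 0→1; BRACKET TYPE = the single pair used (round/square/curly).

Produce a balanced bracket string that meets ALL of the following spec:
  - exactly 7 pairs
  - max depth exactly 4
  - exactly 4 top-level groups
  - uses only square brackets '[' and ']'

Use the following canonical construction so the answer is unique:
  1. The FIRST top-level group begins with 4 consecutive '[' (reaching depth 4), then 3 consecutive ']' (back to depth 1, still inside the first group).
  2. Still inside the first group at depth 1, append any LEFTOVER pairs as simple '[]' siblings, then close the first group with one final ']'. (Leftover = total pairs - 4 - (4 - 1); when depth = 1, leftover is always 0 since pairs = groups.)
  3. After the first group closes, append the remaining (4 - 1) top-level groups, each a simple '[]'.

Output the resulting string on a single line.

Spec: pairs=7 depth=4 groups=4
Leftover pairs = 7 - 4 - (4-1) = 0
First group: deep chain of depth 4 + 0 sibling pairs
Remaining 3 groups: simple '[]' each

Answer: [[[[]]]][][][]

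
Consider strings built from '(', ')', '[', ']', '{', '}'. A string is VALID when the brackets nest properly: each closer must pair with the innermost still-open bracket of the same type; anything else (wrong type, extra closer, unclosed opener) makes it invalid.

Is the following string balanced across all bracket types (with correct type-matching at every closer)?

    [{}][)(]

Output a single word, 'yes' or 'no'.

pos 0: push '['; stack = [
pos 1: push '{'; stack = [{
pos 2: '}' matches '{'; pop; stack = [
pos 3: ']' matches '['; pop; stack = (empty)
pos 4: push '['; stack = [
pos 5: saw closer ')' but top of stack is '[' (expected ']') → INVALID
Verdict: type mismatch at position 5: ')' closes '[' → no

Answer: no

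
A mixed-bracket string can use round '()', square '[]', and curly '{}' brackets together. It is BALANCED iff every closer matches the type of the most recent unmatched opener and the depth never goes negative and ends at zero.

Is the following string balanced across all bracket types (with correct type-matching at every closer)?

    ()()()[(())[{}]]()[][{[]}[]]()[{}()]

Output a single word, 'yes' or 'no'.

Answer: yes

Derivation:
pos 0: push '('; stack = (
pos 1: ')' matches '('; pop; stack = (empty)
pos 2: push '('; stack = (
pos 3: ')' matches '('; pop; stack = (empty)
pos 4: push '('; stack = (
pos 5: ')' matches '('; pop; stack = (empty)
pos 6: push '['; stack = [
pos 7: push '('; stack = [(
pos 8: push '('; stack = [((
pos 9: ')' matches '('; pop; stack = [(
pos 10: ')' matches '('; pop; stack = [
pos 11: push '['; stack = [[
pos 12: push '{'; stack = [[{
pos 13: '}' matches '{'; pop; stack = [[
pos 14: ']' matches '['; pop; stack = [
pos 15: ']' matches '['; pop; stack = (empty)
pos 16: push '('; stack = (
pos 17: ')' matches '('; pop; stack = (empty)
pos 18: push '['; stack = [
pos 19: ']' matches '['; pop; stack = (empty)
pos 20: push '['; stack = [
pos 21: push '{'; stack = [{
pos 22: push '['; stack = [{[
pos 23: ']' matches '['; pop; stack = [{
pos 24: '}' matches '{'; pop; stack = [
pos 25: push '['; stack = [[
pos 26: ']' matches '['; pop; stack = [
pos 27: ']' matches '['; pop; stack = (empty)
pos 28: push '('; stack = (
pos 29: ')' matches '('; pop; stack = (empty)
pos 30: push '['; stack = [
pos 31: push '{'; stack = [{
pos 32: '}' matches '{'; pop; stack = [
pos 33: push '('; stack = [(
pos 34: ')' matches '('; pop; stack = [
pos 35: ']' matches '['; pop; stack = (empty)
end: stack empty → VALID
Verdict: properly nested → yes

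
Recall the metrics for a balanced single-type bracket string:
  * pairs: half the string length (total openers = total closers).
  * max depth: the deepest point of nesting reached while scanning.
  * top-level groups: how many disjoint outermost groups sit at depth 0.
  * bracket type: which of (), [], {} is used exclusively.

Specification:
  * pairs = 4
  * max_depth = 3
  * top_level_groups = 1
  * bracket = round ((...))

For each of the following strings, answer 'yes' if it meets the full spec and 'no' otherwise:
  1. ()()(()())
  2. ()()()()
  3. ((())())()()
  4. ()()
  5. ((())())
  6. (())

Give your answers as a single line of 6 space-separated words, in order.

Answer: no no no no yes no

Derivation:
String 1 '()()(()())': depth seq [1 0 1 0 1 2 1 2 1 0]
  -> pairs=5 depth=2 groups=3 -> no
String 2 '()()()()': depth seq [1 0 1 0 1 0 1 0]
  -> pairs=4 depth=1 groups=4 -> no
String 3 '((())())()()': depth seq [1 2 3 2 1 2 1 0 1 0 1 0]
  -> pairs=6 depth=3 groups=3 -> no
String 4 '()()': depth seq [1 0 1 0]
  -> pairs=2 depth=1 groups=2 -> no
String 5 '((())())': depth seq [1 2 3 2 1 2 1 0]
  -> pairs=4 depth=3 groups=1 -> yes
String 6 '(())': depth seq [1 2 1 0]
  -> pairs=2 depth=2 groups=1 -> no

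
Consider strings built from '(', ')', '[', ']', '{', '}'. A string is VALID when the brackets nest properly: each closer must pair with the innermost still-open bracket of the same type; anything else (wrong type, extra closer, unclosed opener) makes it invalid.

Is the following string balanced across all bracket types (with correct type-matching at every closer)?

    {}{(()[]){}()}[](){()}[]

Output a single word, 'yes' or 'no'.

pos 0: push '{'; stack = {
pos 1: '}' matches '{'; pop; stack = (empty)
pos 2: push '{'; stack = {
pos 3: push '('; stack = {(
pos 4: push '('; stack = {((
pos 5: ')' matches '('; pop; stack = {(
pos 6: push '['; stack = {([
pos 7: ']' matches '['; pop; stack = {(
pos 8: ')' matches '('; pop; stack = {
pos 9: push '{'; stack = {{
pos 10: '}' matches '{'; pop; stack = {
pos 11: push '('; stack = {(
pos 12: ')' matches '('; pop; stack = {
pos 13: '}' matches '{'; pop; stack = (empty)
pos 14: push '['; stack = [
pos 15: ']' matches '['; pop; stack = (empty)
pos 16: push '('; stack = (
pos 17: ')' matches '('; pop; stack = (empty)
pos 18: push '{'; stack = {
pos 19: push '('; stack = {(
pos 20: ')' matches '('; pop; stack = {
pos 21: '}' matches '{'; pop; stack = (empty)
pos 22: push '['; stack = [
pos 23: ']' matches '['; pop; stack = (empty)
end: stack empty → VALID
Verdict: properly nested → yes

Answer: yes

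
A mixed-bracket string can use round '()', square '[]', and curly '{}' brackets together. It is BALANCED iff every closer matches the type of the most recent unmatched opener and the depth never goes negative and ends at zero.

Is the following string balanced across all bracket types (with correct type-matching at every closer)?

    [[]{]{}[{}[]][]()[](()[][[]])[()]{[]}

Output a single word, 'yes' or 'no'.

Answer: no

Derivation:
pos 0: push '['; stack = [
pos 1: push '['; stack = [[
pos 2: ']' matches '['; pop; stack = [
pos 3: push '{'; stack = [{
pos 4: saw closer ']' but top of stack is '{' (expected '}') → INVALID
Verdict: type mismatch at position 4: ']' closes '{' → no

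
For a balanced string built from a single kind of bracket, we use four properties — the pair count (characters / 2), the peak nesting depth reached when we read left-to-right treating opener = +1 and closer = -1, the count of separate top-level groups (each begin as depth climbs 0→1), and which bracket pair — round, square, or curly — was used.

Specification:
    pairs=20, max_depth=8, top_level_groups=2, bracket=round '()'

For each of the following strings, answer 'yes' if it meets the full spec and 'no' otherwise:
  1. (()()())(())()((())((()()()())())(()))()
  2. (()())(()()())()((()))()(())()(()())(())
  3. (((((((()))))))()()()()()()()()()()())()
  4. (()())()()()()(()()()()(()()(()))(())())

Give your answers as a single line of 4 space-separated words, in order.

Answer: no no yes no

Derivation:
String 1 '(()()())(())()((())((()()()())())(()))()': depth seq [1 2 1 2 1 2 1 0 1 2 1 0 1 0 1 2 3 2 1 2 3 4 3 4 3 4 3 4 3 2 3 2 1 2 3 2 1 0 1 0]
  -> pairs=20 depth=4 groups=5 -> no
String 2 '(()())(()()())()((()))()(())()(()())(())': depth seq [1 2 1 2 1 0 1 2 1 2 1 2 1 0 1 0 1 2 3 2 1 0 1 0 1 2 1 0 1 0 1 2 1 2 1 0 1 2 1 0]
  -> pairs=20 depth=3 groups=9 -> no
String 3 '(((((((()))))))()()()()()()()()()()())()': depth seq [1 2 3 4 5 6 7 8 7 6 5 4 3 2 1 2 1 2 1 2 1 2 1 2 1 2 1 2 1 2 1 2 1 2 1 2 1 0 1 0]
  -> pairs=20 depth=8 groups=2 -> yes
String 4 '(()())()()()()(()()()()(()()(()))(())())': depth seq [1 2 1 2 1 0 1 0 1 0 1 0 1 0 1 2 1 2 1 2 1 2 1 2 3 2 3 2 3 4 3 2 1 2 3 2 1 2 1 0]
  -> pairs=20 depth=4 groups=6 -> no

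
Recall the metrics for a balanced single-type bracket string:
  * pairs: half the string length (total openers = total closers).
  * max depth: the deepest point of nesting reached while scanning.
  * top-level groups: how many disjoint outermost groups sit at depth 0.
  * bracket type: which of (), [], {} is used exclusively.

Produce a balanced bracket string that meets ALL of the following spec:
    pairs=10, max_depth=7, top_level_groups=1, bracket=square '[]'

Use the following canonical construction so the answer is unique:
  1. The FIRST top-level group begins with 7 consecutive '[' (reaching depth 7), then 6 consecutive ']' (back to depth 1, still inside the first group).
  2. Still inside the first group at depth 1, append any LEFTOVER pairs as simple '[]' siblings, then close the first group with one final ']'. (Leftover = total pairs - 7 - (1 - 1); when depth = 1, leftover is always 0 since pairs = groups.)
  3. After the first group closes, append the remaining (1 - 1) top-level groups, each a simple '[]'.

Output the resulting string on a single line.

Answer: [[[[[[[]]]]]][][][]]

Derivation:
Spec: pairs=10 depth=7 groups=1
Leftover pairs = 10 - 7 - (1-1) = 3
First group: deep chain of depth 7 + 3 sibling pairs
Remaining 0 groups: simple '[]' each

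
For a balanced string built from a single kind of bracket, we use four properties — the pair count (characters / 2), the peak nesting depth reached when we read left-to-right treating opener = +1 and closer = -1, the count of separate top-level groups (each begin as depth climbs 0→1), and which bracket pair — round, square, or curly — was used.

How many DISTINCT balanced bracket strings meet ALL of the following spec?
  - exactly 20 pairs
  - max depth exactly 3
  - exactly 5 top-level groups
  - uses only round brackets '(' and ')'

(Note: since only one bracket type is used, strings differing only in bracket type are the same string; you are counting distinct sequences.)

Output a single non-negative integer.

Answer: 9704668

Derivation:
Spec: pairs=20 depth=3 groups=5
Count(depth <= 3) = 9708544
Count(depth <= 2) = 3876
Count(depth == 3) = 9708544 - 3876 = 9704668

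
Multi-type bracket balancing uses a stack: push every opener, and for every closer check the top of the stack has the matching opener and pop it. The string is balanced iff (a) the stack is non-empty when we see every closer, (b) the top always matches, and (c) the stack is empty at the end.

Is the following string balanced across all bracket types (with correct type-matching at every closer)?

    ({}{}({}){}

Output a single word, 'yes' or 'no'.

Answer: no

Derivation:
pos 0: push '('; stack = (
pos 1: push '{'; stack = ({
pos 2: '}' matches '{'; pop; stack = (
pos 3: push '{'; stack = ({
pos 4: '}' matches '{'; pop; stack = (
pos 5: push '('; stack = ((
pos 6: push '{'; stack = (({
pos 7: '}' matches '{'; pop; stack = ((
pos 8: ')' matches '('; pop; stack = (
pos 9: push '{'; stack = ({
pos 10: '}' matches '{'; pop; stack = (
end: stack still non-empty (() → INVALID
Verdict: unclosed openers at end: ( → no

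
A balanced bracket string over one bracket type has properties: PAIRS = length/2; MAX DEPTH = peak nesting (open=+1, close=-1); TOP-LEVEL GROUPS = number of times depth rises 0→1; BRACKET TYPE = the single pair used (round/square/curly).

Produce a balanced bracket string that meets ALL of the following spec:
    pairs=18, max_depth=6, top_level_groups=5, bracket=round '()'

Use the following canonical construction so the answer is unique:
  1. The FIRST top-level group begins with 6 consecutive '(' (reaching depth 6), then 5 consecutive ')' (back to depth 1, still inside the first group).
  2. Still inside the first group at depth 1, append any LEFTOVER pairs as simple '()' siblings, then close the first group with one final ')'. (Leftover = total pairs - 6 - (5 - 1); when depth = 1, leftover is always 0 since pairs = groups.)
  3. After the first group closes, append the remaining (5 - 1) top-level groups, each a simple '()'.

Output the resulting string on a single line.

Answer: (((((()))))()()()()()()()())()()()()

Derivation:
Spec: pairs=18 depth=6 groups=5
Leftover pairs = 18 - 6 - (5-1) = 8
First group: deep chain of depth 6 + 8 sibling pairs
Remaining 4 groups: simple '()' each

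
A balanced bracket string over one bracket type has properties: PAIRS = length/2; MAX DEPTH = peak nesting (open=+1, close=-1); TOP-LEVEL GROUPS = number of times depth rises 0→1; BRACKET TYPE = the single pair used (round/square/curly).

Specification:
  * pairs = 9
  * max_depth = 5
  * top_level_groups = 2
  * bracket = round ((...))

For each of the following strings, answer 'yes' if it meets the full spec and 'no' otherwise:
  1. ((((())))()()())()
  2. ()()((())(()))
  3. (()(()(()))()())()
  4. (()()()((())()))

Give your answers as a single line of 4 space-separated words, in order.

String 1 '((((())))()()())()': depth seq [1 2 3 4 5 4 3 2 1 2 1 2 1 2 1 0 1 0]
  -> pairs=9 depth=5 groups=2 -> yes
String 2 '()()((())(()))': depth seq [1 0 1 0 1 2 3 2 1 2 3 2 1 0]
  -> pairs=7 depth=3 groups=3 -> no
String 3 '(()(()(()))()())()': depth seq [1 2 1 2 3 2 3 4 3 2 1 2 1 2 1 0 1 0]
  -> pairs=9 depth=4 groups=2 -> no
String 4 '(()()()((())()))': depth seq [1 2 1 2 1 2 1 2 3 4 3 2 3 2 1 0]
  -> pairs=8 depth=4 groups=1 -> no

Answer: yes no no no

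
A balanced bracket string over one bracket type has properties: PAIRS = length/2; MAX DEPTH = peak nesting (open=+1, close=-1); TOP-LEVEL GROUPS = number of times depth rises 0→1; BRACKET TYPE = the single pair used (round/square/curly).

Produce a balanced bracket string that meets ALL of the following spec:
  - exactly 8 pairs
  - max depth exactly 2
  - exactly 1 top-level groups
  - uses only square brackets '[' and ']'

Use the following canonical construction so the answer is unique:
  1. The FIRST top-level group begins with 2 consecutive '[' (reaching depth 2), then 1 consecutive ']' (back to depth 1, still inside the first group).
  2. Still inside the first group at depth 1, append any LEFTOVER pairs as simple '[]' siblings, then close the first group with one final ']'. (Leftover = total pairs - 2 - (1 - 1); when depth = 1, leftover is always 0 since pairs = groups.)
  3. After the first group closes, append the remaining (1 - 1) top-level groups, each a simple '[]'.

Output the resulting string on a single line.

Answer: [[][][][][][][]]

Derivation:
Spec: pairs=8 depth=2 groups=1
Leftover pairs = 8 - 2 - (1-1) = 6
First group: deep chain of depth 2 + 6 sibling pairs
Remaining 0 groups: simple '[]' each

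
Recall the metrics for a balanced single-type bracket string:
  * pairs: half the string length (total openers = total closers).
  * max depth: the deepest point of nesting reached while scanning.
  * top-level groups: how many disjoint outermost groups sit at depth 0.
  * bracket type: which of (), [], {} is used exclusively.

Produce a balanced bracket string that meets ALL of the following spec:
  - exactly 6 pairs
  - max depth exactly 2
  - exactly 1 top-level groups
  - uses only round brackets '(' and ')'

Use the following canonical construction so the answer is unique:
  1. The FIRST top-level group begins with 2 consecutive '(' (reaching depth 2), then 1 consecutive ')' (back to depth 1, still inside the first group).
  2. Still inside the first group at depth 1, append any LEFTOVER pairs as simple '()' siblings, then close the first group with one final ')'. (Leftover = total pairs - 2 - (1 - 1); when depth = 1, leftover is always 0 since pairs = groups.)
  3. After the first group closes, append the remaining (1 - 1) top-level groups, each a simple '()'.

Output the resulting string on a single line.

Answer: (()()()()())

Derivation:
Spec: pairs=6 depth=2 groups=1
Leftover pairs = 6 - 2 - (1-1) = 4
First group: deep chain of depth 2 + 4 sibling pairs
Remaining 0 groups: simple '()' each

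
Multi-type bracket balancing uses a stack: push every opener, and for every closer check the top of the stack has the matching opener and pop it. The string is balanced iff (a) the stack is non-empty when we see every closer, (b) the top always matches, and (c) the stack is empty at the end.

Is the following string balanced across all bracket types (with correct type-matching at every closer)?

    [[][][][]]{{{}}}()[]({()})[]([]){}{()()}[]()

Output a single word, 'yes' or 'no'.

pos 0: push '['; stack = [
pos 1: push '['; stack = [[
pos 2: ']' matches '['; pop; stack = [
pos 3: push '['; stack = [[
pos 4: ']' matches '['; pop; stack = [
pos 5: push '['; stack = [[
pos 6: ']' matches '['; pop; stack = [
pos 7: push '['; stack = [[
pos 8: ']' matches '['; pop; stack = [
pos 9: ']' matches '['; pop; stack = (empty)
pos 10: push '{'; stack = {
pos 11: push '{'; stack = {{
pos 12: push '{'; stack = {{{
pos 13: '}' matches '{'; pop; stack = {{
pos 14: '}' matches '{'; pop; stack = {
pos 15: '}' matches '{'; pop; stack = (empty)
pos 16: push '('; stack = (
pos 17: ')' matches '('; pop; stack = (empty)
pos 18: push '['; stack = [
pos 19: ']' matches '['; pop; stack = (empty)
pos 20: push '('; stack = (
pos 21: push '{'; stack = ({
pos 22: push '('; stack = ({(
pos 23: ')' matches '('; pop; stack = ({
pos 24: '}' matches '{'; pop; stack = (
pos 25: ')' matches '('; pop; stack = (empty)
pos 26: push '['; stack = [
pos 27: ']' matches '['; pop; stack = (empty)
pos 28: push '('; stack = (
pos 29: push '['; stack = ([
pos 30: ']' matches '['; pop; stack = (
pos 31: ')' matches '('; pop; stack = (empty)
pos 32: push '{'; stack = {
pos 33: '}' matches '{'; pop; stack = (empty)
pos 34: push '{'; stack = {
pos 35: push '('; stack = {(
pos 36: ')' matches '('; pop; stack = {
pos 37: push '('; stack = {(
pos 38: ')' matches '('; pop; stack = {
pos 39: '}' matches '{'; pop; stack = (empty)
pos 40: push '['; stack = [
pos 41: ']' matches '['; pop; stack = (empty)
pos 42: push '('; stack = (
pos 43: ')' matches '('; pop; stack = (empty)
end: stack empty → VALID
Verdict: properly nested → yes

Answer: yes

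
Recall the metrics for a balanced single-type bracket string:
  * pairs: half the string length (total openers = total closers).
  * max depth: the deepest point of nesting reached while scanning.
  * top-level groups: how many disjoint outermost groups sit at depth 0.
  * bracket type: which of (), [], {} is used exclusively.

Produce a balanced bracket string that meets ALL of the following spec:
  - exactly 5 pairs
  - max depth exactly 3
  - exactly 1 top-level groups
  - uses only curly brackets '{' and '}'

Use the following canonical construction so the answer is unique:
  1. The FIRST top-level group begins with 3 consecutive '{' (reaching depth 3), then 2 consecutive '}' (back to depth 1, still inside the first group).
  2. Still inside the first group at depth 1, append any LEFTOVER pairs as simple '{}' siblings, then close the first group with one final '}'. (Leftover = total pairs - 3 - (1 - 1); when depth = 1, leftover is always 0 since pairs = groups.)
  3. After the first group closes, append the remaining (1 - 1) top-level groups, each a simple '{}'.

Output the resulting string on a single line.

Answer: {{{}}{}{}}

Derivation:
Spec: pairs=5 depth=3 groups=1
Leftover pairs = 5 - 3 - (1-1) = 2
First group: deep chain of depth 3 + 2 sibling pairs
Remaining 0 groups: simple '{}' each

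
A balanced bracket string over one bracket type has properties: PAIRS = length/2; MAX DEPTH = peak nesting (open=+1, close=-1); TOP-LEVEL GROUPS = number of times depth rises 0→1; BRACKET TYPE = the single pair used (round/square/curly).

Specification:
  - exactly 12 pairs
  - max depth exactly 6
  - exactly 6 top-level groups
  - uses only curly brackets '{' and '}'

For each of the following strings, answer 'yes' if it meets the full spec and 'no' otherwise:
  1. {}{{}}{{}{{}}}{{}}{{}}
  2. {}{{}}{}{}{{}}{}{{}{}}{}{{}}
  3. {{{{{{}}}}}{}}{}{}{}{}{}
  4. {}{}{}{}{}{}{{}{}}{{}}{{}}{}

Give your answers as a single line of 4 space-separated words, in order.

String 1 '{}{{}}{{}{{}}}{{}}{{}}': depth seq [1 0 1 2 1 0 1 2 1 2 3 2 1 0 1 2 1 0 1 2 1 0]
  -> pairs=11 depth=3 groups=5 -> no
String 2 '{}{{}}{}{}{{}}{}{{}{}}{}{{}}': depth seq [1 0 1 2 1 0 1 0 1 0 1 2 1 0 1 0 1 2 1 2 1 0 1 0 1 2 1 0]
  -> pairs=14 depth=2 groups=9 -> no
String 3 '{{{{{{}}}}}{}}{}{}{}{}{}': depth seq [1 2 3 4 5 6 5 4 3 2 1 2 1 0 1 0 1 0 1 0 1 0 1 0]
  -> pairs=12 depth=6 groups=6 -> yes
String 4 '{}{}{}{}{}{}{{}{}}{{}}{{}}{}': depth seq [1 0 1 0 1 0 1 0 1 0 1 0 1 2 1 2 1 0 1 2 1 0 1 2 1 0 1 0]
  -> pairs=14 depth=2 groups=10 -> no

Answer: no no yes no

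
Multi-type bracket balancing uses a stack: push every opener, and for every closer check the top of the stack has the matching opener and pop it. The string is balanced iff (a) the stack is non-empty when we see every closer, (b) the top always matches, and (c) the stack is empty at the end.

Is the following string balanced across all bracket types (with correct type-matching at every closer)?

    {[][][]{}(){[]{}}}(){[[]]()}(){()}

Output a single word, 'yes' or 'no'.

pos 0: push '{'; stack = {
pos 1: push '['; stack = {[
pos 2: ']' matches '['; pop; stack = {
pos 3: push '['; stack = {[
pos 4: ']' matches '['; pop; stack = {
pos 5: push '['; stack = {[
pos 6: ']' matches '['; pop; stack = {
pos 7: push '{'; stack = {{
pos 8: '}' matches '{'; pop; stack = {
pos 9: push '('; stack = {(
pos 10: ')' matches '('; pop; stack = {
pos 11: push '{'; stack = {{
pos 12: push '['; stack = {{[
pos 13: ']' matches '['; pop; stack = {{
pos 14: push '{'; stack = {{{
pos 15: '}' matches '{'; pop; stack = {{
pos 16: '}' matches '{'; pop; stack = {
pos 17: '}' matches '{'; pop; stack = (empty)
pos 18: push '('; stack = (
pos 19: ')' matches '('; pop; stack = (empty)
pos 20: push '{'; stack = {
pos 21: push '['; stack = {[
pos 22: push '['; stack = {[[
pos 23: ']' matches '['; pop; stack = {[
pos 24: ']' matches '['; pop; stack = {
pos 25: push '('; stack = {(
pos 26: ')' matches '('; pop; stack = {
pos 27: '}' matches '{'; pop; stack = (empty)
pos 28: push '('; stack = (
pos 29: ')' matches '('; pop; stack = (empty)
pos 30: push '{'; stack = {
pos 31: push '('; stack = {(
pos 32: ')' matches '('; pop; stack = {
pos 33: '}' matches '{'; pop; stack = (empty)
end: stack empty → VALID
Verdict: properly nested → yes

Answer: yes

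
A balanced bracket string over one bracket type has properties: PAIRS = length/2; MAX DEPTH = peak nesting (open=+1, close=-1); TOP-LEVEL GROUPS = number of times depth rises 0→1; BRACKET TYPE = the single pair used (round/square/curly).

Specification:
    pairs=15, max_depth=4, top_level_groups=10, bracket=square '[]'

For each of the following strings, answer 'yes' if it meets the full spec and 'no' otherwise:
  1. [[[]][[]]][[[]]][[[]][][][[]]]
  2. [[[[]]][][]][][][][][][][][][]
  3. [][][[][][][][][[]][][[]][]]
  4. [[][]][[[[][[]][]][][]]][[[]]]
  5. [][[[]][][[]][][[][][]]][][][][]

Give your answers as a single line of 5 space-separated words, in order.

Answer: no yes no no no

Derivation:
String 1 '[[[]][[]]][[[]]][[[]][][][[]]]': depth seq [1 2 3 2 1 2 3 2 1 0 1 2 3 2 1 0 1 2 3 2 1 2 1 2 1 2 3 2 1 0]
  -> pairs=15 depth=3 groups=3 -> no
String 2 '[[[[]]][][]][][][][][][][][][]': depth seq [1 2 3 4 3 2 1 2 1 2 1 0 1 0 1 0 1 0 1 0 1 0 1 0 1 0 1 0 1 0]
  -> pairs=15 depth=4 groups=10 -> yes
String 3 '[][][[][][][][][[]][][[]][]]': depth seq [1 0 1 0 1 2 1 2 1 2 1 2 1 2 1 2 3 2 1 2 1 2 3 2 1 2 1 0]
  -> pairs=14 depth=3 groups=3 -> no
String 4 '[[][]][[[[][[]][]][][]]][[[]]]': depth seq [1 2 1 2 1 0 1 2 3 4 3 4 5 4 3 4 3 2 3 2 3 2 1 0 1 2 3 2 1 0]
  -> pairs=15 depth=5 groups=3 -> no
String 5 '[][[[]][][[]][][[][][]]][][][][]': depth seq [1 0 1 2 3 2 1 2 1 2 3 2 1 2 1 2 3 2 3 2 3 2 1 0 1 0 1 0 1 0 1 0]
  -> pairs=16 depth=3 groups=6 -> no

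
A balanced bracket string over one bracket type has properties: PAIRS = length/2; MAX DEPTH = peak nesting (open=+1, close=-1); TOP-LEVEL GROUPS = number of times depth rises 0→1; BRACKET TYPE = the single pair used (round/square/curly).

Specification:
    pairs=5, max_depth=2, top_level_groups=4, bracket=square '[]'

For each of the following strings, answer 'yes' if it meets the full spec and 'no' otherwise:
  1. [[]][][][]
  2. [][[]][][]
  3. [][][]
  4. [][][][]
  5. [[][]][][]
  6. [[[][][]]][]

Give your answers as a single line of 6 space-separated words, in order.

String 1 '[[]][][][]': depth seq [1 2 1 0 1 0 1 0 1 0]
  -> pairs=5 depth=2 groups=4 -> yes
String 2 '[][[]][][]': depth seq [1 0 1 2 1 0 1 0 1 0]
  -> pairs=5 depth=2 groups=4 -> yes
String 3 '[][][]': depth seq [1 0 1 0 1 0]
  -> pairs=3 depth=1 groups=3 -> no
String 4 '[][][][]': depth seq [1 0 1 0 1 0 1 0]
  -> pairs=4 depth=1 groups=4 -> no
String 5 '[[][]][][]': depth seq [1 2 1 2 1 0 1 0 1 0]
  -> pairs=5 depth=2 groups=3 -> no
String 6 '[[[][][]]][]': depth seq [1 2 3 2 3 2 3 2 1 0 1 0]
  -> pairs=6 depth=3 groups=2 -> no

Answer: yes yes no no no no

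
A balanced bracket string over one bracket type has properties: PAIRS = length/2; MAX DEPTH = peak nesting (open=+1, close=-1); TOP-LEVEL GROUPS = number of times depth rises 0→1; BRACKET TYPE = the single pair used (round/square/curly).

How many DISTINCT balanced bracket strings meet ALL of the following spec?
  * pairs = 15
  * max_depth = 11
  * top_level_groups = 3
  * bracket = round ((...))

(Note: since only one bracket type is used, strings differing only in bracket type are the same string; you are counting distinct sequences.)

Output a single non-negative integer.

Spec: pairs=15 depth=11 groups=3
Count(depth <= 11) = 1931468
Count(depth <= 10) = 1930718
Count(depth == 11) = 1931468 - 1930718 = 750

Answer: 750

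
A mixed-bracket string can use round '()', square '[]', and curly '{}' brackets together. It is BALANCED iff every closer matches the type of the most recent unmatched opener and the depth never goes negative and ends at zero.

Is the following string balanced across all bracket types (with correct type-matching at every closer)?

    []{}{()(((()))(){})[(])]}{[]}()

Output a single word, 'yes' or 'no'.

Answer: no

Derivation:
pos 0: push '['; stack = [
pos 1: ']' matches '['; pop; stack = (empty)
pos 2: push '{'; stack = {
pos 3: '}' matches '{'; pop; stack = (empty)
pos 4: push '{'; stack = {
pos 5: push '('; stack = {(
pos 6: ')' matches '('; pop; stack = {
pos 7: push '('; stack = {(
pos 8: push '('; stack = {((
pos 9: push '('; stack = {(((
pos 10: push '('; stack = {((((
pos 11: ')' matches '('; pop; stack = {(((
pos 12: ')' matches '('; pop; stack = {((
pos 13: ')' matches '('; pop; stack = {(
pos 14: push '('; stack = {((
pos 15: ')' matches '('; pop; stack = {(
pos 16: push '{'; stack = {({
pos 17: '}' matches '{'; pop; stack = {(
pos 18: ')' matches '('; pop; stack = {
pos 19: push '['; stack = {[
pos 20: push '('; stack = {[(
pos 21: saw closer ']' but top of stack is '(' (expected ')') → INVALID
Verdict: type mismatch at position 21: ']' closes '(' → no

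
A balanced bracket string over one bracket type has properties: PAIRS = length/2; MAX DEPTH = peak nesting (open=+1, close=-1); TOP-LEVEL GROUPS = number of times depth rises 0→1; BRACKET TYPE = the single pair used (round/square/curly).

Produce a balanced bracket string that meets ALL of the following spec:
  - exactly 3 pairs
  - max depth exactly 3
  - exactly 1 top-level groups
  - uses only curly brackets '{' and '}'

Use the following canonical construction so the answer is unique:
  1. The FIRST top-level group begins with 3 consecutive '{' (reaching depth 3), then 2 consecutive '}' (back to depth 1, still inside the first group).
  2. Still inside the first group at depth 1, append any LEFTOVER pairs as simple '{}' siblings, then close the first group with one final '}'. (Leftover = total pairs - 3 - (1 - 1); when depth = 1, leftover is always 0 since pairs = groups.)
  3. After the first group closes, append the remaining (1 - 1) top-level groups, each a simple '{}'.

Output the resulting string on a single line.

Answer: {{{}}}

Derivation:
Spec: pairs=3 depth=3 groups=1
Leftover pairs = 3 - 3 - (1-1) = 0
First group: deep chain of depth 3 + 0 sibling pairs
Remaining 0 groups: simple '{}' each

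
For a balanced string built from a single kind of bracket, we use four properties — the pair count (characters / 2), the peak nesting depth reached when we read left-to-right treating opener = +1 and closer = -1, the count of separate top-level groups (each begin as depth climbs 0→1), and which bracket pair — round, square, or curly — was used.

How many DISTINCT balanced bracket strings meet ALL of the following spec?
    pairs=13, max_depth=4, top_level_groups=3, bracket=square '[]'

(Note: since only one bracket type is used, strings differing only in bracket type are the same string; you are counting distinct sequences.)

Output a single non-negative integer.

Spec: pairs=13 depth=4 groups=3
Count(depth <= 4) = 61890
Count(depth <= 3) = 13056
Count(depth == 4) = 61890 - 13056 = 48834

Answer: 48834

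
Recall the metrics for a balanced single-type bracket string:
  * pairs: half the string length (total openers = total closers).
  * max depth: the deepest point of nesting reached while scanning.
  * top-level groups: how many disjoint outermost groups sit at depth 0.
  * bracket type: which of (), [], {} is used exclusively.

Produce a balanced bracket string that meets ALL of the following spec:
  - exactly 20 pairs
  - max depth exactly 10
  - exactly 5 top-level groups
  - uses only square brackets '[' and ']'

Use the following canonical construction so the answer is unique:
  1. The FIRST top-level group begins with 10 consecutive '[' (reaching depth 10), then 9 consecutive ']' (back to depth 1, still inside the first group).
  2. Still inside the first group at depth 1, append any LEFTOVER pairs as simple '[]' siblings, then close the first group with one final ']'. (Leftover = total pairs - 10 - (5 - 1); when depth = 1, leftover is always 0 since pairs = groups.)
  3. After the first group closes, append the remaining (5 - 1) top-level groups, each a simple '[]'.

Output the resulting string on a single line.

Spec: pairs=20 depth=10 groups=5
Leftover pairs = 20 - 10 - (5-1) = 6
First group: deep chain of depth 10 + 6 sibling pairs
Remaining 4 groups: simple '[]' each

Answer: [[[[[[[[[[]]]]]]]]][][][][][][]][][][][]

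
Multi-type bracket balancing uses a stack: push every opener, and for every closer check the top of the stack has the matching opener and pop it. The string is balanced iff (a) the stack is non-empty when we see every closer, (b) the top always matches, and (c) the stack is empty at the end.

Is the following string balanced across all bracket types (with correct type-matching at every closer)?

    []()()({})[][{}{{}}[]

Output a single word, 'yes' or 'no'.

pos 0: push '['; stack = [
pos 1: ']' matches '['; pop; stack = (empty)
pos 2: push '('; stack = (
pos 3: ')' matches '('; pop; stack = (empty)
pos 4: push '('; stack = (
pos 5: ')' matches '('; pop; stack = (empty)
pos 6: push '('; stack = (
pos 7: push '{'; stack = ({
pos 8: '}' matches '{'; pop; stack = (
pos 9: ')' matches '('; pop; stack = (empty)
pos 10: push '['; stack = [
pos 11: ']' matches '['; pop; stack = (empty)
pos 12: push '['; stack = [
pos 13: push '{'; stack = [{
pos 14: '}' matches '{'; pop; stack = [
pos 15: push '{'; stack = [{
pos 16: push '{'; stack = [{{
pos 17: '}' matches '{'; pop; stack = [{
pos 18: '}' matches '{'; pop; stack = [
pos 19: push '['; stack = [[
pos 20: ']' matches '['; pop; stack = [
end: stack still non-empty ([) → INVALID
Verdict: unclosed openers at end: [ → no

Answer: no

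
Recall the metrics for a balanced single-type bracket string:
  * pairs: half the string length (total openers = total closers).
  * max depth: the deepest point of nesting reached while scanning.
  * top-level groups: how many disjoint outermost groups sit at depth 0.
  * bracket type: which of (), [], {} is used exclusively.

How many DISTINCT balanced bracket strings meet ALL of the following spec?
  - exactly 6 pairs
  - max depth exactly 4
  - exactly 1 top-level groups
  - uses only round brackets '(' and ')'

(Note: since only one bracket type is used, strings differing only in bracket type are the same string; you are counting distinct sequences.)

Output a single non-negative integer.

Answer: 18

Derivation:
Spec: pairs=6 depth=4 groups=1
Count(depth <= 4) = 34
Count(depth <= 3) = 16
Count(depth == 4) = 34 - 16 = 18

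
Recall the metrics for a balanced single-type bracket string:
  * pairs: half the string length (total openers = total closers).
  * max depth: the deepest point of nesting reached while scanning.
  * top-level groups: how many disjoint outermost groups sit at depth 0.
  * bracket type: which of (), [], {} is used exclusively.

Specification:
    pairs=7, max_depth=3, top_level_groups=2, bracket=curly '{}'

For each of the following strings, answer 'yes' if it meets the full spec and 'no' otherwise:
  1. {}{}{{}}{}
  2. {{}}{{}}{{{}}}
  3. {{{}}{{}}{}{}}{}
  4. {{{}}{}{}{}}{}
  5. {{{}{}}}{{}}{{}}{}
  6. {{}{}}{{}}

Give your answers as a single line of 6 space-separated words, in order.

Answer: no no no yes no no

Derivation:
String 1 '{}{}{{}}{}': depth seq [1 0 1 0 1 2 1 0 1 0]
  -> pairs=5 depth=2 groups=4 -> no
String 2 '{{}}{{}}{{{}}}': depth seq [1 2 1 0 1 2 1 0 1 2 3 2 1 0]
  -> pairs=7 depth=3 groups=3 -> no
String 3 '{{{}}{{}}{}{}}{}': depth seq [1 2 3 2 1 2 3 2 1 2 1 2 1 0 1 0]
  -> pairs=8 depth=3 groups=2 -> no
String 4 '{{{}}{}{}{}}{}': depth seq [1 2 3 2 1 2 1 2 1 2 1 0 1 0]
  -> pairs=7 depth=3 groups=2 -> yes
String 5 '{{{}{}}}{{}}{{}}{}': depth seq [1 2 3 2 3 2 1 0 1 2 1 0 1 2 1 0 1 0]
  -> pairs=9 depth=3 groups=4 -> no
String 6 '{{}{}}{{}}': depth seq [1 2 1 2 1 0 1 2 1 0]
  -> pairs=5 depth=2 groups=2 -> no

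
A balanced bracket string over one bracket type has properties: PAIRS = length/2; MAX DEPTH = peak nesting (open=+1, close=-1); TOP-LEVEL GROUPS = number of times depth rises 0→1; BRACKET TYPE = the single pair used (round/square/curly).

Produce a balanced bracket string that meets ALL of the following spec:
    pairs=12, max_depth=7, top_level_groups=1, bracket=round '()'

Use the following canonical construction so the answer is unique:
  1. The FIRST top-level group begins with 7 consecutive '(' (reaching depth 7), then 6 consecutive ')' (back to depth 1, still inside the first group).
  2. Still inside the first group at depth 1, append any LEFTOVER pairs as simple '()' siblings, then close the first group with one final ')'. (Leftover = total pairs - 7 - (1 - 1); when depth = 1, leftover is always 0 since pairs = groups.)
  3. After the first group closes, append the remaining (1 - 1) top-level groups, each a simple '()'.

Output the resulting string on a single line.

Spec: pairs=12 depth=7 groups=1
Leftover pairs = 12 - 7 - (1-1) = 5
First group: deep chain of depth 7 + 5 sibling pairs
Remaining 0 groups: simple '()' each

Answer: ((((((())))))()()()()())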